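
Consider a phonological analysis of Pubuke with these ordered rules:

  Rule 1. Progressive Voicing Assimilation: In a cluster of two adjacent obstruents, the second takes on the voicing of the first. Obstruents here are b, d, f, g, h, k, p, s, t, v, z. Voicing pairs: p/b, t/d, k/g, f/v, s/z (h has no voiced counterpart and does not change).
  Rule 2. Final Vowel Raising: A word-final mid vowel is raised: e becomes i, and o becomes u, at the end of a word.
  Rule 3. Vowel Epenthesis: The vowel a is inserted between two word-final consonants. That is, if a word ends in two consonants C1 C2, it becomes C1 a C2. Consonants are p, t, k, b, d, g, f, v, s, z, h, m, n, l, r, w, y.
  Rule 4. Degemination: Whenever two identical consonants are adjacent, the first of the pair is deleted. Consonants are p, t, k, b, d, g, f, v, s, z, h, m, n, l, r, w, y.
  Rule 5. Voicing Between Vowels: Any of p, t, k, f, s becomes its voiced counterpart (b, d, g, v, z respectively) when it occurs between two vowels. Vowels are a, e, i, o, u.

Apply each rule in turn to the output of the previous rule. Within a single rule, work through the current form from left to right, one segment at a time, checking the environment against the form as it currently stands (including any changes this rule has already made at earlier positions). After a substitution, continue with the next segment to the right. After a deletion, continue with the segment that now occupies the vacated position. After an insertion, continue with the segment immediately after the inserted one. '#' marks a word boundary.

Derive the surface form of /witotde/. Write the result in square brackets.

[widodi]

Rule 1 Progressive Voicing Assimilation: [witotde] → [witotte]
Rule 2 Final Vowel Raising: [witotte] → [witotti]
Rule 3 Vowel Epenthesis: no change — [witotti]
Rule 4 Degemination: [witotti] → [witoti]
Rule 5 Voicing Between Vowels: [witoti] → [widodi]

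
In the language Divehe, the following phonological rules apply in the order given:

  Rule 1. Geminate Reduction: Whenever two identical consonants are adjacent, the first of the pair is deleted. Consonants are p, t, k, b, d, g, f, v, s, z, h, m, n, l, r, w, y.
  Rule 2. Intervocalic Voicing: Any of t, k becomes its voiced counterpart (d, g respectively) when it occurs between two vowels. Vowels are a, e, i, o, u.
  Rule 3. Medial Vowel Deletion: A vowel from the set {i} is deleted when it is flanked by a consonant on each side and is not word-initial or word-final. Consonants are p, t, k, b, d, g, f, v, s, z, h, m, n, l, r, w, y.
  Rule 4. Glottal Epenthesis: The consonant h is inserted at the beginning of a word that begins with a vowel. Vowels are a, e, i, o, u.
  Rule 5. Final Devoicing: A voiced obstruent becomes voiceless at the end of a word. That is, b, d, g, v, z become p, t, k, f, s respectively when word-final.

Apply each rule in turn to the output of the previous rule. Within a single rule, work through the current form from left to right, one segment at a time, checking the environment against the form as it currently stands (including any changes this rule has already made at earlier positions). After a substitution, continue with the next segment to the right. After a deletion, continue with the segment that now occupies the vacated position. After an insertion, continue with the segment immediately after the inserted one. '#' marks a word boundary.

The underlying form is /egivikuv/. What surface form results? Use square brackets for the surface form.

Rule 1 Geminate Reduction: no change — [egivikuv]
Rule 2 Intervocalic Voicing: [egivikuv] → [egiviguv]
Rule 3 Medial Vowel Deletion: [egiviguv] → [egvguv]
Rule 4 Glottal Epenthesis: [egvguv] → [hegvguv]
Rule 5 Final Devoicing: [hegvguv] → [hegvguf]

[hegvguf]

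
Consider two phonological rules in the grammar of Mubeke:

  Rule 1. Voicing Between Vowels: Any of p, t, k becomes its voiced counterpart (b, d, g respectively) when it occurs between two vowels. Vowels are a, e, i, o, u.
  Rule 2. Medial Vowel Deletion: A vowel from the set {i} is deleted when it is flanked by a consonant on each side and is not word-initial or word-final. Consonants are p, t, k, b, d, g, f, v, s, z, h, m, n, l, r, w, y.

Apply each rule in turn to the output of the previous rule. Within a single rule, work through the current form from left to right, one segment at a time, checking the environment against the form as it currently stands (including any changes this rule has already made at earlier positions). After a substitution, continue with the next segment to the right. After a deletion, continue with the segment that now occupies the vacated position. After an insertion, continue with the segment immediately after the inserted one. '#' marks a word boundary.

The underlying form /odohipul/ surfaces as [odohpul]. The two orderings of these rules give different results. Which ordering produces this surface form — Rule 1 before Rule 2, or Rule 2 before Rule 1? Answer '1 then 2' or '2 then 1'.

2 then 1

Order 1 then 2:
  1 Voicing Between Vowels: [odohipul] → [odohibul]
  2 Medial Vowel Deletion: [odohibul] → [odohbul]
  result: [odohbul]
Order 2 then 1:
  2 Medial Vowel Deletion: [odohipul] → [odohpul]
  1 Voicing Between Vowels: no change — [odohpul]
  result: [odohpul]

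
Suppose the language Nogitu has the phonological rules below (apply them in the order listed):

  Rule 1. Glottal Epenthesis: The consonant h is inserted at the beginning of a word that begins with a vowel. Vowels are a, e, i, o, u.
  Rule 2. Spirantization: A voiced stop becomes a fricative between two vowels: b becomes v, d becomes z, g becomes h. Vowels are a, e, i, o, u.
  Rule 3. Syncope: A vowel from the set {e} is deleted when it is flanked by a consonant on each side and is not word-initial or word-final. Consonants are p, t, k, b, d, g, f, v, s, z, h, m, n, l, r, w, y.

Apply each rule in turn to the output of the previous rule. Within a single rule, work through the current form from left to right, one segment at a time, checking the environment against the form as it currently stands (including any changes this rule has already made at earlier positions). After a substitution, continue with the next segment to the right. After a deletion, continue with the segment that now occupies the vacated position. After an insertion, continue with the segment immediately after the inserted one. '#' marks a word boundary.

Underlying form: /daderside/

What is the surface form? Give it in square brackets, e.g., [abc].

Rule 1 Glottal Epenthesis: no change — [daderside]
Rule 2 Spirantization: [daderside] → [dazersize]
Rule 3 Syncope: [dazersize] → [dazrsize]

[dazrsize]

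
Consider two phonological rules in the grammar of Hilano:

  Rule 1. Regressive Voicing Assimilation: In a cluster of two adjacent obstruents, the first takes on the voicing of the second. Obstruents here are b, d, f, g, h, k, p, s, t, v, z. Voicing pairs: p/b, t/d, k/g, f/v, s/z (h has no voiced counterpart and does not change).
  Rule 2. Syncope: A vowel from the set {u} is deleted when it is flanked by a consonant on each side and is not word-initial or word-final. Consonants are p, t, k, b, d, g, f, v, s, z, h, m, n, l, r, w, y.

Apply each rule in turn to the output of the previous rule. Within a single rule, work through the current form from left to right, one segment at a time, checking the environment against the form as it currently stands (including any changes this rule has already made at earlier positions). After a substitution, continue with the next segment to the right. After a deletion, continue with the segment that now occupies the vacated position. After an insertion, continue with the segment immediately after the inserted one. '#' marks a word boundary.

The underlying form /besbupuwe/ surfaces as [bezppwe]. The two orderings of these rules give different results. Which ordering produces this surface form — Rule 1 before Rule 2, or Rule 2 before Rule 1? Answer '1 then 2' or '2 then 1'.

Order 1 then 2:
  1 Regressive Voicing Assimilation: [besbupuwe] → [bezbupuwe]
  2 Syncope: [bezbupuwe] → [bezbpwe]
  result: [bezbpwe]
Order 2 then 1:
  2 Syncope: [besbupuwe] → [besbpwe]
  1 Regressive Voicing Assimilation: [besbpwe] → [bezppwe]
  result: [bezppwe]

2 then 1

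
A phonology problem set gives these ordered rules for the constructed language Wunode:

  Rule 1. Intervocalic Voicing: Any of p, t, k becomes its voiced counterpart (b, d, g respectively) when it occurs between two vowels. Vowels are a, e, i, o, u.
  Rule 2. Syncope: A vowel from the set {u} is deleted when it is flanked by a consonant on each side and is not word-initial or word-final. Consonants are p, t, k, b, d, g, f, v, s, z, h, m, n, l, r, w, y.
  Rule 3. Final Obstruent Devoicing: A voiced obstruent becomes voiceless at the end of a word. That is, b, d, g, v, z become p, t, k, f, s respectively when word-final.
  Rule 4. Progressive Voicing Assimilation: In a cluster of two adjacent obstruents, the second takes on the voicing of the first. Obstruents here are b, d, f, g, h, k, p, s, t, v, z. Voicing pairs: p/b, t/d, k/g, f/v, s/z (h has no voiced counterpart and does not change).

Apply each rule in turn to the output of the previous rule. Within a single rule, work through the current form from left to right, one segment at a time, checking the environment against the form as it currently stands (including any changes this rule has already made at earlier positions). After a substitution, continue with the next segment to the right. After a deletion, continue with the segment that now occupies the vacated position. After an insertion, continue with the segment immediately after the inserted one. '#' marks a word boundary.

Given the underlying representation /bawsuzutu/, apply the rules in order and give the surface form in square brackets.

Rule 1 Intervocalic Voicing: [bawsuzutu] → [bawsuzudu]
Rule 2 Syncope: [bawsuzudu] → [bawszdu]
Rule 3 Final Obstruent Devoicing: no change — [bawszdu]
Rule 4 Progressive Voicing Assimilation: [bawszdu] → [bawsstu]

[bawsstu]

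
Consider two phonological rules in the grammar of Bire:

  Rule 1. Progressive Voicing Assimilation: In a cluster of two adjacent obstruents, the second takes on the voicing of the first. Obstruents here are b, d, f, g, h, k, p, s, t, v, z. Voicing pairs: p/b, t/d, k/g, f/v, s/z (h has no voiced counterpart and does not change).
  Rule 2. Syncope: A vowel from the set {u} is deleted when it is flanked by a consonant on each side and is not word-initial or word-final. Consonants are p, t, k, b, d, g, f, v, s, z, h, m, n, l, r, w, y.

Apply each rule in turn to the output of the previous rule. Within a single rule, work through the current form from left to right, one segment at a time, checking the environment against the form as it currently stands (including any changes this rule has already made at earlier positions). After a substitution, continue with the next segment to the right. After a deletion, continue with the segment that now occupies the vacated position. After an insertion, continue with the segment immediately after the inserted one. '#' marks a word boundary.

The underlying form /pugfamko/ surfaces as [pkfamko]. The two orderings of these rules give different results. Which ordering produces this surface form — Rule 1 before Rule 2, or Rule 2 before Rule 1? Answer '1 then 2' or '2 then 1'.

2 then 1

Order 1 then 2:
  1 Progressive Voicing Assimilation: [pugfamko] → [pugvamko]
  2 Syncope: [pugvamko] → [pgvamko]
  result: [pgvamko]
Order 2 then 1:
  2 Syncope: [pugfamko] → [pgfamko]
  1 Progressive Voicing Assimilation: [pgfamko] → [pkfamko]
  result: [pkfamko]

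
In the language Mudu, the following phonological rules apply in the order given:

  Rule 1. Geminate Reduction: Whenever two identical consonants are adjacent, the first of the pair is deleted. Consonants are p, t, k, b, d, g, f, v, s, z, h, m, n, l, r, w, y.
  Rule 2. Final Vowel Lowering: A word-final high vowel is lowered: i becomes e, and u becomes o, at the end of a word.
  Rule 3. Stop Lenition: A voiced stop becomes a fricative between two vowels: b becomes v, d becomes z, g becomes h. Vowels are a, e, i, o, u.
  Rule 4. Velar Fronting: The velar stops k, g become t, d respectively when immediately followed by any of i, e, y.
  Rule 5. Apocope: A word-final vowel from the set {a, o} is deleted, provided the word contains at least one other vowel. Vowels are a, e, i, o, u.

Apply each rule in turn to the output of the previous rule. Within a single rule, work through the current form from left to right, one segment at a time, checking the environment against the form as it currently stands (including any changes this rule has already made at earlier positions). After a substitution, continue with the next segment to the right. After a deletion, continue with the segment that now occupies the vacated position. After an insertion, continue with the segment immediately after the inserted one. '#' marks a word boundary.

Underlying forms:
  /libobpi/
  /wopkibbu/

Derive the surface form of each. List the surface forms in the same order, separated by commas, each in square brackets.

[livobpe], [woptiv]

/libobpi/:
  Rule 1 Geminate Reduction: no change — [libobpi]
  Rule 2 Final Vowel Lowering: [libobpi] → [libobpe]
  Rule 3 Stop Lenition: [libobpe] → [livobpe]
  Rule 4 Velar Fronting: no change — [livobpe]
  Rule 5 Apocope: no change — [livobpe]
/wopkibbu/:
  Rule 1 Geminate Reduction: [wopkibbu] → [wopkibu]
  Rule 2 Final Vowel Lowering: [wopkibu] → [wopkibo]
  Rule 3 Stop Lenition: [wopkibo] → [wopkivo]
  Rule 4 Velar Fronting: [wopkivo] → [woptivo]
  Rule 5 Apocope: [woptivo] → [woptiv]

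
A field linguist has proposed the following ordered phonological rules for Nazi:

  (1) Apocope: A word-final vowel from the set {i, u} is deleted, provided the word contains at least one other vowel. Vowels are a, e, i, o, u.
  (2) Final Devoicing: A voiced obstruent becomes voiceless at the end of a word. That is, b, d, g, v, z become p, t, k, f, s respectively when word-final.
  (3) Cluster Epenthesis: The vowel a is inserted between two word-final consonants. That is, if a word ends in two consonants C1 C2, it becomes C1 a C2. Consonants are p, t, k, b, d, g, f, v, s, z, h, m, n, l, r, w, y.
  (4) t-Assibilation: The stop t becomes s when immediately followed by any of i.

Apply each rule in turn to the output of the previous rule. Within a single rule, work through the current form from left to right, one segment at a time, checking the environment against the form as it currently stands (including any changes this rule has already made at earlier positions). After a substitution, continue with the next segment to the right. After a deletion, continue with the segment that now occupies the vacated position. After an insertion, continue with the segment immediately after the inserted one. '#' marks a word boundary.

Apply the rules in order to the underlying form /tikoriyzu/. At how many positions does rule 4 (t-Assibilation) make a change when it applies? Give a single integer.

1

(1) Apocope: [tikoriyzu] → [tikoriyz]
(2) Final Devoicing: [tikoriyz] → [tikoriys]
(3) Cluster Epenthesis: [tikoriys] → [tikoriyas]
(4) t-Assibilation: [tikoriyas] → [sikoriyas]
Rule 4 changed 1 position(s).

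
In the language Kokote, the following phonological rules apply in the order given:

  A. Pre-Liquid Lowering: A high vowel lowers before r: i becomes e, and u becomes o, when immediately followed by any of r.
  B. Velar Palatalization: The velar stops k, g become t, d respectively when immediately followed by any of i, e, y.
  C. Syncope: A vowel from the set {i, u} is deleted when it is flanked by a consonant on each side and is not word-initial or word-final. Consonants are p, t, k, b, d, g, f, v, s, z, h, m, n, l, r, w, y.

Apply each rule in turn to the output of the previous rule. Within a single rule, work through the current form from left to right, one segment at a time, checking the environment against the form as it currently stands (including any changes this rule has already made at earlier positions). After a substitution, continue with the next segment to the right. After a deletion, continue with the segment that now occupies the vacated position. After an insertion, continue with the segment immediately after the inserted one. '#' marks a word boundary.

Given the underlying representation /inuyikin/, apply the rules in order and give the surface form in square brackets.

A Pre-Liquid Lowering: no change — [inuyikin]
B Velar Palatalization: [inuyikin] → [inuyitin]
C Syncope: [inuyitin] → [inytn]

[inytn]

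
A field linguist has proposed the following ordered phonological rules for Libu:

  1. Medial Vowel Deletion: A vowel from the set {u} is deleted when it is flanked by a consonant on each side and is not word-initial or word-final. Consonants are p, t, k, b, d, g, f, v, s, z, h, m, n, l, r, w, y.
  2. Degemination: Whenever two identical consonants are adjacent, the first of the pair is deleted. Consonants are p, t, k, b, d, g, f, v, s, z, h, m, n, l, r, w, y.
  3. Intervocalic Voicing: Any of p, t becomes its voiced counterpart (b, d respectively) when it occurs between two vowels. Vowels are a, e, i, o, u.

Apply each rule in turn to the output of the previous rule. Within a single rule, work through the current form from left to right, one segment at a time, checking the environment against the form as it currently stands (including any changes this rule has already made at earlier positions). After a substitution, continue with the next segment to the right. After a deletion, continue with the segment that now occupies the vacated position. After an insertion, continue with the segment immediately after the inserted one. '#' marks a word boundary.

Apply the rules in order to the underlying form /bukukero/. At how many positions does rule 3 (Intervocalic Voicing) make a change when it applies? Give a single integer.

0

1 Medial Vowel Deletion: [bukukero] → [bkkero]
2 Degemination: [bkkero] → [bkero]
3 Intervocalic Voicing: no change — [bkero]
Rule 3 changed 0 position(s).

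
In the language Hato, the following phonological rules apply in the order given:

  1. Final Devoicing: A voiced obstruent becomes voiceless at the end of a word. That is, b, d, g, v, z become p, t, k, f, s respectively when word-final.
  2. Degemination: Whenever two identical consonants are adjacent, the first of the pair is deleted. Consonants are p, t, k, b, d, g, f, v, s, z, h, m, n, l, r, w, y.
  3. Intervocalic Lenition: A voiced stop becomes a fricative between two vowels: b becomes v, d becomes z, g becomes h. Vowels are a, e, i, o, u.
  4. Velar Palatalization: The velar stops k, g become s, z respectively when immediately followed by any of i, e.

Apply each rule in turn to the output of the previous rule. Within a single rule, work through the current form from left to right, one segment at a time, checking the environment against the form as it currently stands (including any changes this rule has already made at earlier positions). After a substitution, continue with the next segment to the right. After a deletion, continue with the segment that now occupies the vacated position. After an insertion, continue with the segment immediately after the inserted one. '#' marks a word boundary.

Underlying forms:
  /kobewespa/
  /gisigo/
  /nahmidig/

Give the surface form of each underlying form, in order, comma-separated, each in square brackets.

[kovewespa], [zisiho], [nahmizik]

/kobewespa/:
  1 Final Devoicing: no change — [kobewespa]
  2 Degemination: no change — [kobewespa]
  3 Intervocalic Lenition: [kobewespa] → [kovewespa]
  4 Velar Palatalization: no change — [kovewespa]
/gisigo/:
  1 Final Devoicing: no change — [gisigo]
  2 Degemination: no change — [gisigo]
  3 Intervocalic Lenition: [gisigo] → [gisiho]
  4 Velar Palatalization: [gisiho] → [zisiho]
/nahmidig/:
  1 Final Devoicing: [nahmidig] → [nahmidik]
  2 Degemination: no change — [nahmidik]
  3 Intervocalic Lenition: [nahmidik] → [nahmizik]
  4 Velar Palatalization: no change — [nahmizik]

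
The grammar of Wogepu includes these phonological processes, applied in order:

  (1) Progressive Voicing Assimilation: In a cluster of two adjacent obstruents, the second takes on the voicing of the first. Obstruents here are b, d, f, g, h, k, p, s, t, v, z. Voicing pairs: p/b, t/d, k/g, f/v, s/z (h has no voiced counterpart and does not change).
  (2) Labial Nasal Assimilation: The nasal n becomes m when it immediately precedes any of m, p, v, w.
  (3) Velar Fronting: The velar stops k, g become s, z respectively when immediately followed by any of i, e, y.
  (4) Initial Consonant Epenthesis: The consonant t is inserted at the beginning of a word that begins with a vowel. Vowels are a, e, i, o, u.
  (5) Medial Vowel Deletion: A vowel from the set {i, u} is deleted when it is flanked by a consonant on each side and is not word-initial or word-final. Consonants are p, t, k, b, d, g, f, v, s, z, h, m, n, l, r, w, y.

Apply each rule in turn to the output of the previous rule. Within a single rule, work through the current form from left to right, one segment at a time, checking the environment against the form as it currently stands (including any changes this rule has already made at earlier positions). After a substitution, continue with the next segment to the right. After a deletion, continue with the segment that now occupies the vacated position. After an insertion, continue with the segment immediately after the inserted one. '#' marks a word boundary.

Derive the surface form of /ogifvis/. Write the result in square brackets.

[tozffs]

(1) Progressive Voicing Assimilation: [ogifvis] → [ogiffis]
(2) Labial Nasal Assimilation: no change — [ogiffis]
(3) Velar Fronting: [ogiffis] → [oziffis]
(4) Initial Consonant Epenthesis: [oziffis] → [toziffis]
(5) Medial Vowel Deletion: [toziffis] → [tozffs]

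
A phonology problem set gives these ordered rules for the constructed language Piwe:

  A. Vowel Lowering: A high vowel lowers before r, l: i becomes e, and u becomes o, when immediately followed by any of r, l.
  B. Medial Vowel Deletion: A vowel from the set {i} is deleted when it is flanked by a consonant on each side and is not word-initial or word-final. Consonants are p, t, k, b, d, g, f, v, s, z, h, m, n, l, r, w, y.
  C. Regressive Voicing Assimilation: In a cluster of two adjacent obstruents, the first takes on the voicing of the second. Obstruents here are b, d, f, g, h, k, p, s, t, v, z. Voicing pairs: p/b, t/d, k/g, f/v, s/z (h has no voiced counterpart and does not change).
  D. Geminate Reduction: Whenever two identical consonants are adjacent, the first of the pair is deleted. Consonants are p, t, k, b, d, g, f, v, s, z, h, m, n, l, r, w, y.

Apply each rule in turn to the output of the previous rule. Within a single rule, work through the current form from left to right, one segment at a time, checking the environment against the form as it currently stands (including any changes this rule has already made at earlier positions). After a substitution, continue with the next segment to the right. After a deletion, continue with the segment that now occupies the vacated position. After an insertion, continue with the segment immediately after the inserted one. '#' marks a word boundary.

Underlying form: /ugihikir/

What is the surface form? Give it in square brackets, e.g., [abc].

[ukhker]

A Vowel Lowering: [ugihikir] → [ugihiker]
B Medial Vowel Deletion: [ugihiker] → [ughker]
C Regressive Voicing Assimilation: [ughker] → [ukhker]
D Geminate Reduction: no change — [ukhker]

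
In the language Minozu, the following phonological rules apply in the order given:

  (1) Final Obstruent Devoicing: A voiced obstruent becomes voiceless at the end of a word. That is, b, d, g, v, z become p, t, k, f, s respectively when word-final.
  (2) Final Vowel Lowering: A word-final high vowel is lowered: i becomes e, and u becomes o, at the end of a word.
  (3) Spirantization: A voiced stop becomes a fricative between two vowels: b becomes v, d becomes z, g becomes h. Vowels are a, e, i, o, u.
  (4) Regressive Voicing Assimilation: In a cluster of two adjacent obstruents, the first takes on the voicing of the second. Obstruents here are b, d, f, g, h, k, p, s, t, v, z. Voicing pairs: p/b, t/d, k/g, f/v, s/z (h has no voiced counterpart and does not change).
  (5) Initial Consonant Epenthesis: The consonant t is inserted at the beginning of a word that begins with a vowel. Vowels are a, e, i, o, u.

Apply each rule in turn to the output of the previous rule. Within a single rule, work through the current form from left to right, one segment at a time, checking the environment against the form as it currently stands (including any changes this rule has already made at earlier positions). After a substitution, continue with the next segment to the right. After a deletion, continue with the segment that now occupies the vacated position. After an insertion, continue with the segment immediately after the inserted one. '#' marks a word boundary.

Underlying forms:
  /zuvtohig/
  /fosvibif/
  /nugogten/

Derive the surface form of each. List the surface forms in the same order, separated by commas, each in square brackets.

[zuftohik], [fozvivif], [nuhokten]

/zuvtohig/:
  (1) Final Obstruent Devoicing: [zuvtohig] → [zuvtohik]
  (2) Final Vowel Lowering: no change — [zuvtohik]
  (3) Spirantization: no change — [zuvtohik]
  (4) Regressive Voicing Assimilation: [zuvtohik] → [zuftohik]
  (5) Initial Consonant Epenthesis: no change — [zuftohik]
/fosvibif/:
  (1) Final Obstruent Devoicing: no change — [fosvibif]
  (2) Final Vowel Lowering: no change — [fosvibif]
  (3) Spirantization: [fosvibif] → [fosvivif]
  (4) Regressive Voicing Assimilation: [fosvivif] → [fozvivif]
  (5) Initial Consonant Epenthesis: no change — [fozvivif]
/nugogten/:
  (1) Final Obstruent Devoicing: no change — [nugogten]
  (2) Final Vowel Lowering: no change — [nugogten]
  (3) Spirantization: [nugogten] → [nuhogten]
  (4) Regressive Voicing Assimilation: [nuhogten] → [nuhokten]
  (5) Initial Consonant Epenthesis: no change — [nuhokten]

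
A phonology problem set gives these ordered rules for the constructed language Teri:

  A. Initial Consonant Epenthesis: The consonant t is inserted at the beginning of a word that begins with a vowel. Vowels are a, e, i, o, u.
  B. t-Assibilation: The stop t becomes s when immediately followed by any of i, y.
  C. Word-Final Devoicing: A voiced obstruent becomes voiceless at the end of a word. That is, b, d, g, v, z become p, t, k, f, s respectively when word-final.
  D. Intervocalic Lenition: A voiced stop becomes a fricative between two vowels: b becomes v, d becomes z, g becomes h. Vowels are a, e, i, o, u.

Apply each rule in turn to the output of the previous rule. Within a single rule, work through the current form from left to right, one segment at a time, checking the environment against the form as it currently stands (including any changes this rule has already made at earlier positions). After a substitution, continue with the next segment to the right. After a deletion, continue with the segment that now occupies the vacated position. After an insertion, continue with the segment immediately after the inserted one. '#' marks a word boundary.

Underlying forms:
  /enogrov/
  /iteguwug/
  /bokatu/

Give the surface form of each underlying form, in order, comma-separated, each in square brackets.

/enogrov/:
  A Initial Consonant Epenthesis: [enogrov] → [tenogrov]
  B t-Assibilation: no change — [tenogrov]
  C Word-Final Devoicing: [tenogrov] → [tenogrof]
  D Intervocalic Lenition: no change — [tenogrof]
/iteguwug/:
  A Initial Consonant Epenthesis: [iteguwug] → [titeguwug]
  B t-Assibilation: [titeguwug] → [siteguwug]
  C Word-Final Devoicing: [siteguwug] → [siteguwuk]
  D Intervocalic Lenition: [siteguwuk] → [sitehuwuk]
/bokatu/:
  A Initial Consonant Epenthesis: no change — [bokatu]
  B t-Assibilation: no change — [bokatu]
  C Word-Final Devoicing: no change — [bokatu]
  D Intervocalic Lenition: no change — [bokatu]

[tenogrof], [sitehuwuk], [bokatu]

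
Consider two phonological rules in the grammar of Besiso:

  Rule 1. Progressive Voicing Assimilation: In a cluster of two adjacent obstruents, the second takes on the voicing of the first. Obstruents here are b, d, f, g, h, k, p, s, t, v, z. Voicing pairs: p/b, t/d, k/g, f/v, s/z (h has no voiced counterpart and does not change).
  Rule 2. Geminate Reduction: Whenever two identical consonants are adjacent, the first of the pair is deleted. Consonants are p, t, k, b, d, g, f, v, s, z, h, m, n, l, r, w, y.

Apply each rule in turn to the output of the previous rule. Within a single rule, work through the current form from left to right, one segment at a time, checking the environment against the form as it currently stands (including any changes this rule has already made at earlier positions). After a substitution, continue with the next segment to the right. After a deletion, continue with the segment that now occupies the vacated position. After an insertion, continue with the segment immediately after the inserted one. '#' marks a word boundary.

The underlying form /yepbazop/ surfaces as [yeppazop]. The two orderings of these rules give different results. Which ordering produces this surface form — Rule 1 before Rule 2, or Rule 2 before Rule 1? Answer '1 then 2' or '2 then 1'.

Order 1 then 2:
  1 Progressive Voicing Assimilation: [yepbazop] → [yeppazop]
  2 Geminate Reduction: [yeppazop] → [yepazop]
  result: [yepazop]
Order 2 then 1:
  2 Geminate Reduction: no change — [yepbazop]
  1 Progressive Voicing Assimilation: [yepbazop] → [yeppazop]
  result: [yeppazop]

2 then 1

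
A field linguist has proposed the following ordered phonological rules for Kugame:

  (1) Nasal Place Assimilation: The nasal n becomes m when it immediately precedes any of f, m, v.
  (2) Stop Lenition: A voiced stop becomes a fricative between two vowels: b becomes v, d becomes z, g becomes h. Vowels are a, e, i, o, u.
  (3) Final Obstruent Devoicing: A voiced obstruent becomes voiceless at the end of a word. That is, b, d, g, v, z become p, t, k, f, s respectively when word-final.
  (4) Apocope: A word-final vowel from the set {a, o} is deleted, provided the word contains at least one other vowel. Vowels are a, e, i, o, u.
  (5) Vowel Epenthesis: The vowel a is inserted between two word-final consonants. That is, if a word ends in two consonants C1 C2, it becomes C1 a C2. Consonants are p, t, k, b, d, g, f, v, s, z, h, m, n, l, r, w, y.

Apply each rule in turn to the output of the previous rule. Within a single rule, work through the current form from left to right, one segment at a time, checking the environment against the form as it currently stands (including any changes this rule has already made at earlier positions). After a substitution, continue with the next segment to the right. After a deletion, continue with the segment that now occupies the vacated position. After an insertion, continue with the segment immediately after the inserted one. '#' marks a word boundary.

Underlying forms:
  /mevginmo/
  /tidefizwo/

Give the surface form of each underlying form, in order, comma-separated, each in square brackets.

/mevginmo/:
  (1) Nasal Place Assimilation: [mevginmo] → [mevgimmo]
  (2) Stop Lenition: no change — [mevgimmo]
  (3) Final Obstruent Devoicing: no change — [mevgimmo]
  (4) Apocope: [mevgimmo] → [mevgimm]
  (5) Vowel Epenthesis: [mevgimm] → [mevgimam]
/tidefizwo/:
  (1) Nasal Place Assimilation: no change — [tidefizwo]
  (2) Stop Lenition: [tidefizwo] → [tizefizwo]
  (3) Final Obstruent Devoicing: no change — [tizefizwo]
  (4) Apocope: [tizefizwo] → [tizefizw]
  (5) Vowel Epenthesis: [tizefizw] → [tizefizaw]

[mevgimam], [tizefizaw]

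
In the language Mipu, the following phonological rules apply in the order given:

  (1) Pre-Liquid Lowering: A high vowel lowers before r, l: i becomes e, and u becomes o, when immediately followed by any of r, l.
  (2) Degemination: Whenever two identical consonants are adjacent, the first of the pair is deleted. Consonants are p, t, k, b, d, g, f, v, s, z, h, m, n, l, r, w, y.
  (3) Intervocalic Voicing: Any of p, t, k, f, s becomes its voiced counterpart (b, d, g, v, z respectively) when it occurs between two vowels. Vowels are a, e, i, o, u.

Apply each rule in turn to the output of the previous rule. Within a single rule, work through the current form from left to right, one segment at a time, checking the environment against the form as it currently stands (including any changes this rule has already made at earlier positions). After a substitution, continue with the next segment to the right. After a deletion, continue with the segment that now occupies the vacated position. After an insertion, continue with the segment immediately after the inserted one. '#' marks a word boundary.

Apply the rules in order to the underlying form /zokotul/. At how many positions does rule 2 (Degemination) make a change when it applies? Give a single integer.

0

(1) Pre-Liquid Lowering: [zokotul] → [zokotol]
(2) Degemination: no change — [zokotol]
(3) Intervocalic Voicing: [zokotol] → [zogodol]
Rule 2 changed 0 position(s).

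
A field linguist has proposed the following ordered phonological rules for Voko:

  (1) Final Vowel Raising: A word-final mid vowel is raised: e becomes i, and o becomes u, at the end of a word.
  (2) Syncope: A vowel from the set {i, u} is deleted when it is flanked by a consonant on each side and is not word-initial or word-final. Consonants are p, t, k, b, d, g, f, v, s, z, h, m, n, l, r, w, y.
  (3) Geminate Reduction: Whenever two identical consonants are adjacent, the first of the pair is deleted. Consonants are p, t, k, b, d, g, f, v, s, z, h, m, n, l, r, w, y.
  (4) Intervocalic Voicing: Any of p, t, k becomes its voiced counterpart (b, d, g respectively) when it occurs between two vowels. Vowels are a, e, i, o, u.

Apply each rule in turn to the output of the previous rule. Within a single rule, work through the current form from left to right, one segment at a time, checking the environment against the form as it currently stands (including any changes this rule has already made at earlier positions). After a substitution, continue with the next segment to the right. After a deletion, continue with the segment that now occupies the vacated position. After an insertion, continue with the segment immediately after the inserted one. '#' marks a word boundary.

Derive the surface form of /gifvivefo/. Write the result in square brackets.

[gfvefu]

(1) Final Vowel Raising: [gifvivefo] → [gifvivefu]
(2) Syncope: [gifvivefu] → [gfvvefu]
(3) Geminate Reduction: [gfvvefu] → [gfvefu]
(4) Intervocalic Voicing: no change — [gfvefu]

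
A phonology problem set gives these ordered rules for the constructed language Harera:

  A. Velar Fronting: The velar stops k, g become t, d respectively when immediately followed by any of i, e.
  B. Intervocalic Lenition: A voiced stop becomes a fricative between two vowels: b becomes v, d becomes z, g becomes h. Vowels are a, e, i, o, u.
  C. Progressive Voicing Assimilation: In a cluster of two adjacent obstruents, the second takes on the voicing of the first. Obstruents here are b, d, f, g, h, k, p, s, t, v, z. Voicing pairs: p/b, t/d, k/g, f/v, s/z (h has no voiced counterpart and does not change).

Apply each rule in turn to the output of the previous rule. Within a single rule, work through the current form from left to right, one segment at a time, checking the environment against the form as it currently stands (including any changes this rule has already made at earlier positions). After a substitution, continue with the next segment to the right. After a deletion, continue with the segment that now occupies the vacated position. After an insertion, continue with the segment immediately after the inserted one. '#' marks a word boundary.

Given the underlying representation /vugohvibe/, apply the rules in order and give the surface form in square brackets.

[vuhohfive]

A Velar Fronting: no change — [vugohvibe]
B Intervocalic Lenition: [vugohvibe] → [vuhohvive]
C Progressive Voicing Assimilation: [vuhohvive] → [vuhohfive]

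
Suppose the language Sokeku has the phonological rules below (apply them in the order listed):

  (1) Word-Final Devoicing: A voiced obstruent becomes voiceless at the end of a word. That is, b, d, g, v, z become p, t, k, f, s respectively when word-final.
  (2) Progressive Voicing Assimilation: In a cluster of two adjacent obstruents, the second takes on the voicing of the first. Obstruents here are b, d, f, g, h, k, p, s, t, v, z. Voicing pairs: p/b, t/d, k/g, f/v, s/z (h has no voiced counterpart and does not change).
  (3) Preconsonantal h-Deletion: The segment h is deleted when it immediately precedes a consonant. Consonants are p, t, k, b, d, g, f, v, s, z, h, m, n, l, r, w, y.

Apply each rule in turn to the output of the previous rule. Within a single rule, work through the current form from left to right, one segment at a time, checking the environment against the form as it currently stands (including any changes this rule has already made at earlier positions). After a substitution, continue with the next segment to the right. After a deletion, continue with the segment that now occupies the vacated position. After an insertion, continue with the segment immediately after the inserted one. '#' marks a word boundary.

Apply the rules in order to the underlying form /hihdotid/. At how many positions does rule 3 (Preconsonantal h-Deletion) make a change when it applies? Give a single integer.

(1) Word-Final Devoicing: [hihdotid] → [hihdotit]
(2) Progressive Voicing Assimilation: [hihdotit] → [hihtotit]
(3) Preconsonantal h-Deletion: [hihtotit] → [hitotit]
Rule 3 changed 1 position(s).

1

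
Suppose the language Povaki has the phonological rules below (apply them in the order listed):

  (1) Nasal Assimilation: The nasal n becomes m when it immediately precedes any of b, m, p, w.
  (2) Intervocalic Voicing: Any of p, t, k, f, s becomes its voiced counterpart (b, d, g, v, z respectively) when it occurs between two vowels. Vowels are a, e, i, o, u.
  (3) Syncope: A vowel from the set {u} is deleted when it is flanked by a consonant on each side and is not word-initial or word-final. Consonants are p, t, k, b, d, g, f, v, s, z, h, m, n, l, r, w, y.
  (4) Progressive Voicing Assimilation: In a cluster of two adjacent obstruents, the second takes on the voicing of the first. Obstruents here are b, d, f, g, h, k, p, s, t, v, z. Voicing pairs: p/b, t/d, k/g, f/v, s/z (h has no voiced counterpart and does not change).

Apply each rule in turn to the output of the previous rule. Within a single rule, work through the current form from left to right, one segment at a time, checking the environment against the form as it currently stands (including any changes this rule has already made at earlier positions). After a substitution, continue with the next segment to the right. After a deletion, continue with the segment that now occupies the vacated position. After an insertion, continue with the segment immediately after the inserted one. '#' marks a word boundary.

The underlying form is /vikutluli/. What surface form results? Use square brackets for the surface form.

[vigdlli]

(1) Nasal Assimilation: no change — [vikutluli]
(2) Intervocalic Voicing: [vikutluli] → [vigutluli]
(3) Syncope: [vigutluli] → [vigtlli]
(4) Progressive Voicing Assimilation: [vigtlli] → [vigdlli]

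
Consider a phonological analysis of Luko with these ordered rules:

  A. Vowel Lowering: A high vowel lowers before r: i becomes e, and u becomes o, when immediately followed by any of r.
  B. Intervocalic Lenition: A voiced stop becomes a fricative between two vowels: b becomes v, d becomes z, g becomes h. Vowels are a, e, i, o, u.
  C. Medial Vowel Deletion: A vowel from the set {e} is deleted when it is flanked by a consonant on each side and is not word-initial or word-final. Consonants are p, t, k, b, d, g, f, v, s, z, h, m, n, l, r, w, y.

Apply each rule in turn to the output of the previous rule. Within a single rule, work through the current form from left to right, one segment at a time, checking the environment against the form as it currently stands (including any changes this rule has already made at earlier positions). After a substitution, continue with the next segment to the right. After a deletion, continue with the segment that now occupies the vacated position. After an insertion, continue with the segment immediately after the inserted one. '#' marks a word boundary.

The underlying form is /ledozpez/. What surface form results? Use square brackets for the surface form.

A Vowel Lowering: no change — [ledozpez]
B Intervocalic Lenition: [ledozpez] → [lezozpez]
C Medial Vowel Deletion: [lezozpez] → [lzozpz]

[lzozpz]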